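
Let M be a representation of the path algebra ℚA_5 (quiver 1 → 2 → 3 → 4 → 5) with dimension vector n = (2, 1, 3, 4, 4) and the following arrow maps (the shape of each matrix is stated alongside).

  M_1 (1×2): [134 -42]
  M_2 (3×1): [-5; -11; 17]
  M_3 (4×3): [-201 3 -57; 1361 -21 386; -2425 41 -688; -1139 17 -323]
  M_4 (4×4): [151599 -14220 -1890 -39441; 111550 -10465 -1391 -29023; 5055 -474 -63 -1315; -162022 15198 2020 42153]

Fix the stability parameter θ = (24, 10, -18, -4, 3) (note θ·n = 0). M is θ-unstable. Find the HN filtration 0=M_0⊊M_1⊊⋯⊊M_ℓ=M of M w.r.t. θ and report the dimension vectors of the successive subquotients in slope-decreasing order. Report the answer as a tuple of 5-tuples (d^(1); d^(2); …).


Barcode: M ≅ I[1,1], I[1,5], I[3,3], I[3,5], I[4,5]^2. HN layers by μ_θ (4 steps, strictly decreasing):
  μ^(1)=24; μ^(2)=3; μ^(3)=-4; μ^(4)=-18

((1, 0, 0, 0, 0); (1, 1, 1, 1, 4); (0, 0, 0, 3, 0); (0, 0, 2, 0, 0))


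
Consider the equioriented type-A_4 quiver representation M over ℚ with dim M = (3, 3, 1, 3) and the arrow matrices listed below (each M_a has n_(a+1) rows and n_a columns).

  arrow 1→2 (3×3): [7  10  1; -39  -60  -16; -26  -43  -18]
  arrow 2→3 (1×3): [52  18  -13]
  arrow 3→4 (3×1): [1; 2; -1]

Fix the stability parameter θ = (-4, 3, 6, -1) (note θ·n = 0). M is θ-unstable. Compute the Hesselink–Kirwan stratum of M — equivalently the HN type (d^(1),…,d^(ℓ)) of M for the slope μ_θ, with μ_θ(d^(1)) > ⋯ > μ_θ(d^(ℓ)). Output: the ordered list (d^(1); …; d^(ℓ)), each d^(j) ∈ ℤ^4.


Via rank(M_{q-1}∘⋯∘M_p): M ≅ I[1,2]^2, I[1,4], I[4,4]^2.
μ_θ-semistable layers: μ^(1)=3; μ^(2)=8/3; μ^(3)=-1; μ^(4)=-4

((0, 2, 0, 0); (0, 1, 1, 1); (0, 0, 0, 2); (3, 0, 0, 0))


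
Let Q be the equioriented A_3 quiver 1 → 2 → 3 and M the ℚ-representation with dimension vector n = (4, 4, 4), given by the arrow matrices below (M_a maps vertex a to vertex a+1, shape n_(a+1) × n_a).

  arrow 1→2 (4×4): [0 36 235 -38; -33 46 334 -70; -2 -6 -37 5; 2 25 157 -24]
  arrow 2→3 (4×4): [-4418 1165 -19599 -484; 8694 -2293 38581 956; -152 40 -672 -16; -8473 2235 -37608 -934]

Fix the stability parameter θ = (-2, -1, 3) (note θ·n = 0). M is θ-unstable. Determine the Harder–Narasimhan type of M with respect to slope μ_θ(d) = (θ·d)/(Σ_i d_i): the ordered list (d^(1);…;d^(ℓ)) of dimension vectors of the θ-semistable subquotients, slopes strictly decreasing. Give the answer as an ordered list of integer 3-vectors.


Barcode: M ≅ I[1,2], I[1,3]^3, I[3,3]. HN layers by μ_θ (3 steps, strictly decreasing):
  μ^(1)=3; μ^(2)=-1; μ^(3)=-2

((0, 0, 4); (0, 4, 0); (4, 0, 0))


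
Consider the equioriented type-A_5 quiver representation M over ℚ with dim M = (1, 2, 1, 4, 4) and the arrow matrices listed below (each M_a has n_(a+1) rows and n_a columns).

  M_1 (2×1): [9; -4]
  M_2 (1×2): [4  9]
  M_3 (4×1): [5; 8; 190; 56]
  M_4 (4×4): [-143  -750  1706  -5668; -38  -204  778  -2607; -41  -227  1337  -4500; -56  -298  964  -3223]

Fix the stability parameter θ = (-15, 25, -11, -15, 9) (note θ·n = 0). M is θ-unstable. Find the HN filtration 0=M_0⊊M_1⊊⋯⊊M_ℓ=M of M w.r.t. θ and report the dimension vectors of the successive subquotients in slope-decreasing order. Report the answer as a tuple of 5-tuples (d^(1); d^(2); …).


Barcode: M ≅ I[1,2], I[2,5], I[4,4], I[4,5]^2, I[5,5]. HN layers by μ_θ (4 steps, strictly decreasing):
  μ^(1)=25; μ^(2)=9; μ^(3)=-1/3; μ^(4)=-15

((0, 1, 0, 0, 0); (0, 0, 0, 0, 4); (0, 1, 1, 1, 0); (1, 0, 0, 3, 0))


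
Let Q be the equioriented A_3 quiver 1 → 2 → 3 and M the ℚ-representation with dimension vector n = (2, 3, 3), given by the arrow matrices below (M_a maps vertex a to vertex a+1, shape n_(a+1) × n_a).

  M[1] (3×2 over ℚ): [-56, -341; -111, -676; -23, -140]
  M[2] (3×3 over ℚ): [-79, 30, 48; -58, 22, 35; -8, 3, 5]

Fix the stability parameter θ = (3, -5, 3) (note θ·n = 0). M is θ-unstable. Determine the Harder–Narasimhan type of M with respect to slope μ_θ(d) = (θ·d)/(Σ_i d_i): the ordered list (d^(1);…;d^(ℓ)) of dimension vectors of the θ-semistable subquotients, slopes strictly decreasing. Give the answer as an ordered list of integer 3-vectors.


Barcode: M ≅ I[1,3]^2, I[2,3]. HN layers by μ_θ (3 steps, strictly decreasing):
  μ^(1)=3; μ^(2)=-1; μ^(3)=-5

((0, 0, 3); (2, 2, 0); (0, 1, 0))


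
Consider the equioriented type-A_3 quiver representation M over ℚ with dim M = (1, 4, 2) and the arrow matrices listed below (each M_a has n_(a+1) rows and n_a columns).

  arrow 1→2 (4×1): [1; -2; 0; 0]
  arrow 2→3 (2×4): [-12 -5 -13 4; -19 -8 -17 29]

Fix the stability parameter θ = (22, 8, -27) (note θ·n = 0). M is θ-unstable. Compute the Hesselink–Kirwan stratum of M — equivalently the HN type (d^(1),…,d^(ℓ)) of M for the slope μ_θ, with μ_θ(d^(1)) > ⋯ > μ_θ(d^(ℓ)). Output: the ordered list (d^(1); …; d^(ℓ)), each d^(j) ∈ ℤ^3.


Barcode: M ≅ I[1,3], I[2,2]^2, I[2,3]. HN layers by μ_θ (3 steps, strictly decreasing):
  μ^(1)=8; μ^(2)=1; μ^(3)=-19/2

((0, 2, 0); (1, 1, 1); (0, 1, 1))


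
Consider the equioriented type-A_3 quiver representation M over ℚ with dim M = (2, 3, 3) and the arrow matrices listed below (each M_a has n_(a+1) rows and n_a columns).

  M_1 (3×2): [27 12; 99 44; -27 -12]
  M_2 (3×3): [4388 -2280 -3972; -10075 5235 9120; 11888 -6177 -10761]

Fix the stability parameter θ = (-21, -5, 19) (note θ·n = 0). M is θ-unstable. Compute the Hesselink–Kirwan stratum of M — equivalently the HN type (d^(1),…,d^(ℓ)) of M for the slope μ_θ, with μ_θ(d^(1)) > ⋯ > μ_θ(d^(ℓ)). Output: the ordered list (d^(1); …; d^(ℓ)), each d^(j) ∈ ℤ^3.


Via rank(M_{q-1}∘⋯∘M_p): M ≅ I[1,1], I[1,2], I[2,3]^2, I[3,3].
μ_θ-semistable layers: μ^(1)=19; μ^(2)=-5; μ^(3)=-21

((0, 0, 3); (0, 3, 0); (2, 0, 0))


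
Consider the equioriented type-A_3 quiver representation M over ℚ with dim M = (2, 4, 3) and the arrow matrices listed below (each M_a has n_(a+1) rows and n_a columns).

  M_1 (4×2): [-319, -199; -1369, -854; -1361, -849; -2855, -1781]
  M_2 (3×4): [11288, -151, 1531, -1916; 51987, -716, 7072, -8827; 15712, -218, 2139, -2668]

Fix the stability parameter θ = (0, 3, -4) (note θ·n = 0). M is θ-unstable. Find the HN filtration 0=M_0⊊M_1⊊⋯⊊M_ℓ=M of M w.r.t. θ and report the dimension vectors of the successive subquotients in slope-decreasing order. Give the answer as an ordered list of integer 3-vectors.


Barcode: M ≅ I[1,3]^2, I[2,2], I[2,3]. HN layers by μ_θ (3 steps, strictly decreasing):
  μ^(1)=3; μ^(2)=-1/3; μ^(3)=-1/2

((0, 1, 0); (2, 2, 2); (0, 1, 1))


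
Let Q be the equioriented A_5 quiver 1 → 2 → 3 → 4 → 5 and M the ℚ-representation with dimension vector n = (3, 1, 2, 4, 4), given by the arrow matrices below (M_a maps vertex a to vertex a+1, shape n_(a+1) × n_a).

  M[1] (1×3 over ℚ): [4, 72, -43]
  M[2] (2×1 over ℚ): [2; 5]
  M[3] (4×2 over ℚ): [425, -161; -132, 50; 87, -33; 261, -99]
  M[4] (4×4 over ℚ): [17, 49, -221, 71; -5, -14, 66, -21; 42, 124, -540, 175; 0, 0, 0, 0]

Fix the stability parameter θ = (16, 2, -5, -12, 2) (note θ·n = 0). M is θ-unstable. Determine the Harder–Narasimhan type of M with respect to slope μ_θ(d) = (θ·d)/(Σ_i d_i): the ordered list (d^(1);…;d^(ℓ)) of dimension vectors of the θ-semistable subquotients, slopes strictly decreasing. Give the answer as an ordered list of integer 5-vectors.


Via rank(M_{q-1}∘⋯∘M_p): M ≅ I[1,1]^2, I[1,5], I[3,5], I[4,4], I[4,5], I[5,5].
μ_θ-semistable layers: μ^(1)=16; μ^(2)=2; μ^(3)=1/4; μ^(4)=-17/2; μ^(5)=-12

((2, 0, 0, 0, 0); (0, 0, 0, 0, 4); (1, 1, 1, 1, 0); (0, 0, 1, 1, 0); (0, 0, 0, 2, 0))


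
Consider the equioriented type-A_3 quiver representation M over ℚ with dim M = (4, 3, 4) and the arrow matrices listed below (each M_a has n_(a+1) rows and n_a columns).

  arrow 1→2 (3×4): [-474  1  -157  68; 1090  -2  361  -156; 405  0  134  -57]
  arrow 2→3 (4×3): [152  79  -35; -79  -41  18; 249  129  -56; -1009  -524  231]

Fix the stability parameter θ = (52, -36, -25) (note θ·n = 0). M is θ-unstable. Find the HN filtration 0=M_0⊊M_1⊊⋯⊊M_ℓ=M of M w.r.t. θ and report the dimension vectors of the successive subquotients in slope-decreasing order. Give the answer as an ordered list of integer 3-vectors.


Barcode: M ≅ I[1,1], I[1,2], I[1,3]^2, I[3,3]^2. HN layers by μ_θ (4 steps, strictly decreasing):
  μ^(1)=52; μ^(2)=8; μ^(3)=-3; μ^(4)=-25

((1, 0, 0); (1, 1, 0); (2, 2, 2); (0, 0, 2))


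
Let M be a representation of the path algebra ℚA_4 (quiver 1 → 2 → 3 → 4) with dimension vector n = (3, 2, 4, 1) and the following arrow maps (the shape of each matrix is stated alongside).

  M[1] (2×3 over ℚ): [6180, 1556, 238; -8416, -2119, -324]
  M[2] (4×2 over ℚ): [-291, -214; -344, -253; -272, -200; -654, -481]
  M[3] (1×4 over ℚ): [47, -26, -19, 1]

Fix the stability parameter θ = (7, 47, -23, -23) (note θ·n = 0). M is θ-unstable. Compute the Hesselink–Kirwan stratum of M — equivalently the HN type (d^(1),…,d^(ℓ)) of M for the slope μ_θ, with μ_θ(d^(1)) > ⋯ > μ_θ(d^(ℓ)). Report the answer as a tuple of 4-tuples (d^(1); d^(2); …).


Via rank(M_{q-1}∘⋯∘M_p): M ≅ I[1,1], I[1,3], I[1,4], I[3,3]^2.
μ_θ-semistable layers: μ^(1)=12; μ^(2)=7; μ^(3)=2; μ^(4)=-23

((0, 1, 1, 0); (2, 0, 0, 0); (1, 1, 1, 1); (0, 0, 2, 0))


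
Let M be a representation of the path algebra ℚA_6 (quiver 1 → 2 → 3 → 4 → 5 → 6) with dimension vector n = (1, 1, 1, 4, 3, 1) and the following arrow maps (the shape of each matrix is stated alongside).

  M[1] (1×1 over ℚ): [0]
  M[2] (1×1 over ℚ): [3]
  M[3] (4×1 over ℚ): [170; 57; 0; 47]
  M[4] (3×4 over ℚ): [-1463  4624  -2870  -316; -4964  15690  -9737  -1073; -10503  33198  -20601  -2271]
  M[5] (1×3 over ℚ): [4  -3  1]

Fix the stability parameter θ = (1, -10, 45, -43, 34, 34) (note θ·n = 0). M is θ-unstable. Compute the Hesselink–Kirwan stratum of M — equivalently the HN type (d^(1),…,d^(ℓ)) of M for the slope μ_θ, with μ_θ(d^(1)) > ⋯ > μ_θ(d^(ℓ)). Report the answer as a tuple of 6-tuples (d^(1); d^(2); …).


Via rank(M_{q-1}∘⋯∘M_p): M ≅ I[1,1], I[2,6], I[4,4]^2, I[4,5], I[5,5].
μ_θ-semistable layers: μ^(1)=34; μ^(2)=1; μ^(3)=-10; μ^(4)=-43

((0, 0, 0, 0, 3, 1); (1, 0, 1, 1, 0, 0); (0, 1, 0, 0, 0, 0); (0, 0, 0, 3, 0, 0))


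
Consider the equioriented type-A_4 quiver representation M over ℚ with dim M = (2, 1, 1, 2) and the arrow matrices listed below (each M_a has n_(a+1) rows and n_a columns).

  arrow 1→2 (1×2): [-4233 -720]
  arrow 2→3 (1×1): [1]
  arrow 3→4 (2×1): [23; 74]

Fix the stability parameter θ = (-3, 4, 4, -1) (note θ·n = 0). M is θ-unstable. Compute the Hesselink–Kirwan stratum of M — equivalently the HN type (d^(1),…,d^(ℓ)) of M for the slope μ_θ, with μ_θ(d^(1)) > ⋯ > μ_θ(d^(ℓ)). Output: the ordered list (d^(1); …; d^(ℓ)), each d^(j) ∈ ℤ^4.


Interval decomposition of M: I[1,1], I[1,4], I[4,4].
HN type (ℓ=3): μ^(1)=7/3; μ^(2)=-1; μ^(3)=-3

((0, 1, 1, 1); (0, 0, 0, 1); (2, 0, 0, 0))


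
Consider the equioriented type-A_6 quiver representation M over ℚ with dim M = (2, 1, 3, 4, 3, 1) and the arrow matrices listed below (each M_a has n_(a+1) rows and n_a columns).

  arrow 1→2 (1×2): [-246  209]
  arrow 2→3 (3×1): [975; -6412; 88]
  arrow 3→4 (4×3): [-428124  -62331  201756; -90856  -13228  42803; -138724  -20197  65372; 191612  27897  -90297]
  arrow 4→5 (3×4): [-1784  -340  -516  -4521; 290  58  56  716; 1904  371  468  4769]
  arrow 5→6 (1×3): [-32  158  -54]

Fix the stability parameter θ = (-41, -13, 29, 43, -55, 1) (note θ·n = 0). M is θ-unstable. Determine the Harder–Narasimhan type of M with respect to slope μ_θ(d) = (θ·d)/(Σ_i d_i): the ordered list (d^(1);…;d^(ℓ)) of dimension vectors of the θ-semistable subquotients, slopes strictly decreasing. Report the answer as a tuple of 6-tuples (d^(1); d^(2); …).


Via rank(M_{q-1}∘⋯∘M_p): M ≅ I[1,1], I[1,3], I[3,5], I[3,6], I[4,4], I[4,5].
μ_θ-semistable layers: μ^(1)=43; μ^(2)=29; μ^(3)=17/3; μ^(4)=9/2; μ^(5)=-6; μ^(6)=-13; μ^(7)=-41

((0, 0, 0, 1, 0, 0); (0, 0, 1, 0, 0, 0); (0, 0, 1, 1, 1, 0); (0, 0, 1, 1, 1, 1); (0, 0, 0, 1, 1, 0); (0, 1, 0, 0, 0, 0); (2, 0, 0, 0, 0, 0))


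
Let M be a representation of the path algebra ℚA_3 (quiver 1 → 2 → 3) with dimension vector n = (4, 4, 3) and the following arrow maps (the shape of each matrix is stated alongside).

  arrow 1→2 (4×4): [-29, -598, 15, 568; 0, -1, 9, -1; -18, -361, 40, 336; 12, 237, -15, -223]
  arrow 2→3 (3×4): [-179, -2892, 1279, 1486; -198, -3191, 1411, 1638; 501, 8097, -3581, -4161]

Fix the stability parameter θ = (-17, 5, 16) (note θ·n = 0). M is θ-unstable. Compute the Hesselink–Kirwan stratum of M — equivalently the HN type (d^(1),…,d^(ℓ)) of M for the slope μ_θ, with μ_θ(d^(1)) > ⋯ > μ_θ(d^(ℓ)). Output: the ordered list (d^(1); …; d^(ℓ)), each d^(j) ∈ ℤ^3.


Barcode: M ≅ I[1,2], I[1,3]^3. HN layers by μ_θ (3 steps, strictly decreasing):
  μ^(1)=16; μ^(2)=5; μ^(3)=-17

((0, 0, 3); (0, 4, 0); (4, 0, 0))


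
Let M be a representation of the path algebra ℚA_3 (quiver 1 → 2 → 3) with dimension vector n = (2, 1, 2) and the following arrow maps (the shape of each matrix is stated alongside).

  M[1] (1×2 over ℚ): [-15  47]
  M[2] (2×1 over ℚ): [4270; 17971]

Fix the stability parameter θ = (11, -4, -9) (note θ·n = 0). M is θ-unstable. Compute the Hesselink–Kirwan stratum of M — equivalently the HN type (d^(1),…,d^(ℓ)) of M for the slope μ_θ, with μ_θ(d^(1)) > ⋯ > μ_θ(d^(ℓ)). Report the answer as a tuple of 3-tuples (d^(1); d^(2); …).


Barcode: M ≅ I[1,1], I[1,3], I[3,3]. HN layers by μ_θ (3 steps, strictly decreasing):
  μ^(1)=11; μ^(2)=-2/3; μ^(3)=-9

((1, 0, 0); (1, 1, 1); (0, 0, 1))


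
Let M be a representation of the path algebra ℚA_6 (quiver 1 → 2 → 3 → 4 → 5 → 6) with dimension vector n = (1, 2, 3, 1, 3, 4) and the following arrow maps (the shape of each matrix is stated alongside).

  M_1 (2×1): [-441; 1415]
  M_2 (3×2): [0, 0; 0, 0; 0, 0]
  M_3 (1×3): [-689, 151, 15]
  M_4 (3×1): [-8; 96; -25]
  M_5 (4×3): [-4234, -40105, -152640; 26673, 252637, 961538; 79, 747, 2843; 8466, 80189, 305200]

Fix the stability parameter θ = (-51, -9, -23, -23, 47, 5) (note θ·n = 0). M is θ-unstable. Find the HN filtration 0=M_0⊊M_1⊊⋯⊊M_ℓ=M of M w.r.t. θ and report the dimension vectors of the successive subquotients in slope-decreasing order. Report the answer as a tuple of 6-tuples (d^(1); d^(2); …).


Interval decomposition of M: I[1,2], I[2,2], I[3,3]^2, I[3,6], I[5,6]^2, I[6,6].
HN type (ℓ=5): μ^(1)=26; μ^(2)=5; μ^(3)=-9; μ^(4)=-23; μ^(5)=-51

((0, 0, 0, 0, 3, 3); (0, 0, 0, 0, 0, 1); (0, 2, 0, 0, 0, 0); (0, 0, 3, 1, 0, 0); (1, 0, 0, 0, 0, 0))


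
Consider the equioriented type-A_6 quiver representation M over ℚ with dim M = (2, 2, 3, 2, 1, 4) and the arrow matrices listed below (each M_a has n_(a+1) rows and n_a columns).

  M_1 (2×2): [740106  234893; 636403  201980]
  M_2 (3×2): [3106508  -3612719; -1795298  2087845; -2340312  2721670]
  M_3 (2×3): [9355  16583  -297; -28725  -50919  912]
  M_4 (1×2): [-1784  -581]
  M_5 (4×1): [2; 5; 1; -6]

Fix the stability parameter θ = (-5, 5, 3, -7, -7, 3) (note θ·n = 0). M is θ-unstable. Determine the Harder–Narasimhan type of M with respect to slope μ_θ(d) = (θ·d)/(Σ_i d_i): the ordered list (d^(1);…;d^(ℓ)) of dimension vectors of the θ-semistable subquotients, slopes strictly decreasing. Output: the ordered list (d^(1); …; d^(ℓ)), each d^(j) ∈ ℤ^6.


Barcode: M ≅ I[1,3], I[1,6], I[3,4], I[6,6]^3. HN layers by μ_θ (5 steps, strictly decreasing):
  μ^(1)=4; μ^(2)=3; μ^(3)=-3/2; μ^(4)=-2; μ^(5)=-5

((0, 1, 1, 0, 0, 0); (0, 0, 0, 0, 0, 4); (0, 1, 1, 1, 1, 0); (0, 0, 1, 1, 0, 0); (2, 0, 0, 0, 0, 0))


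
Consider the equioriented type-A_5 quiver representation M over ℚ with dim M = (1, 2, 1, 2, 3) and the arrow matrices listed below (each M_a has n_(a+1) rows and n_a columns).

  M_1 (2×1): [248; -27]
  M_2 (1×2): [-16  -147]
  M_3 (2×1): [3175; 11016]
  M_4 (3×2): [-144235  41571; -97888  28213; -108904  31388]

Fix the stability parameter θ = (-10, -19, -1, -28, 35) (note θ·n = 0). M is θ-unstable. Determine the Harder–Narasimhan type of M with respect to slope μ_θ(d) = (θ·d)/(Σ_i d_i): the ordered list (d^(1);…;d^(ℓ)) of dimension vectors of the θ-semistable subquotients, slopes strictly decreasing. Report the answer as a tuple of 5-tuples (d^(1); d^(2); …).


Barcode: M ≅ I[1,5], I[2,2], I[4,5], I[5,5]. HN layers by μ_θ (4 steps, strictly decreasing):
  μ^(1)=35; μ^(2)=-29/2; μ^(3)=-19; μ^(4)=-28

((0, 0, 0, 0, 3); (1, 1, 1, 1, 0); (0, 1, 0, 0, 0); (0, 0, 0, 1, 0))


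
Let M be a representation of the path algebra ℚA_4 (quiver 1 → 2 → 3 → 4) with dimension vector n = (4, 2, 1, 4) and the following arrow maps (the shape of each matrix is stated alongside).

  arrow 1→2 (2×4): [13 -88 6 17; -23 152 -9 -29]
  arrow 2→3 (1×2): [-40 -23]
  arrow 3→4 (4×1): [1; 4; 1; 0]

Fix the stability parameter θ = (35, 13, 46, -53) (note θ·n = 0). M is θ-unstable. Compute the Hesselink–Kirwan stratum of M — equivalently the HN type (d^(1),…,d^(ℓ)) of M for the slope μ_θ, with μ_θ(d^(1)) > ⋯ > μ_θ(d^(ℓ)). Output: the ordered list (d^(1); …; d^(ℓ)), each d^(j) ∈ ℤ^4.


Interval decomposition of M: I[1,1]^2, I[1,2], I[1,4], I[4,4]^3.
HN type (ℓ=4): μ^(1)=35; μ^(2)=24; μ^(3)=41/4; μ^(4)=-53

((2, 0, 0, 0); (1, 1, 0, 0); (1, 1, 1, 1); (0, 0, 0, 3))


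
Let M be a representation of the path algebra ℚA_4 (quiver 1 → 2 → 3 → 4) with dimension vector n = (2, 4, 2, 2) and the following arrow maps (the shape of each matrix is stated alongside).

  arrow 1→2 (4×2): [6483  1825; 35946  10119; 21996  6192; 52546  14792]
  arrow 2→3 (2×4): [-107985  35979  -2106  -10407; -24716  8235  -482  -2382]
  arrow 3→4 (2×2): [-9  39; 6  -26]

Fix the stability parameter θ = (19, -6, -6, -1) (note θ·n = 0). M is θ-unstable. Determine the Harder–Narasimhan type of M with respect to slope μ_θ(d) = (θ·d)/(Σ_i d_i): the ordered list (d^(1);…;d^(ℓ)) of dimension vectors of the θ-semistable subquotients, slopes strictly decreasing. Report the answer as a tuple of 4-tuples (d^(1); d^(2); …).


Via rank(M_{q-1}∘⋯∘M_p): M ≅ I[1,3], I[1,4], I[2,2]^2, I[4,4].
μ_θ-semistable layers: μ^(1)=7/3; μ^(2)=3/2; μ^(3)=-1; μ^(4)=-6

((1, 1, 1, 0); (1, 1, 1, 1); (0, 0, 0, 1); (0, 2, 0, 0))


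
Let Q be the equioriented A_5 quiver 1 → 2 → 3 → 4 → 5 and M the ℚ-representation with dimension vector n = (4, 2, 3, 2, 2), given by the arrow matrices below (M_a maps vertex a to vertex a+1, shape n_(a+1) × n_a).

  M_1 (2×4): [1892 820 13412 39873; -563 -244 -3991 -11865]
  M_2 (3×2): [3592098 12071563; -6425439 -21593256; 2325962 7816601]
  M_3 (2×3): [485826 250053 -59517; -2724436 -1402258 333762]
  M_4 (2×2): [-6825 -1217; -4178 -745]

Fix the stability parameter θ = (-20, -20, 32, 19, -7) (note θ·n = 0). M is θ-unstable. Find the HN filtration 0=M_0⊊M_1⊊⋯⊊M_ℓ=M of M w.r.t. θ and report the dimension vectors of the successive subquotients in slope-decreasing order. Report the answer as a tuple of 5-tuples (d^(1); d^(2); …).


Interval decomposition of M: I[1,1]^2, I[1,3], I[1,5], I[3,3], I[4,5].
HN type (ℓ=4): μ^(1)=32; μ^(2)=44/3; μ^(3)=6; μ^(4)=-20

((0, 0, 2, 0, 0); (0, 0, 1, 1, 1); (0, 0, 0, 1, 1); (4, 2, 0, 0, 0))


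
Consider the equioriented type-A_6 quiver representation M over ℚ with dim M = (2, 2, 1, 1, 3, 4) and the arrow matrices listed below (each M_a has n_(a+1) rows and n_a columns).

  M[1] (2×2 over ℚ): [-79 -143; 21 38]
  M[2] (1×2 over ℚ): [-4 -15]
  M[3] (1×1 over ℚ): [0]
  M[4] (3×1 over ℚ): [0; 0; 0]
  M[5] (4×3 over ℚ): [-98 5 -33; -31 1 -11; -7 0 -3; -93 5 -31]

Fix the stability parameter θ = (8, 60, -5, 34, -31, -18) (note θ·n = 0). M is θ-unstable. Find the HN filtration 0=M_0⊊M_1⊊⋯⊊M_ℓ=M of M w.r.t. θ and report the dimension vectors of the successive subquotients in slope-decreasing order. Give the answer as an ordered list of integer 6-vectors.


Barcode: M ≅ I[1,2], I[1,3], I[4,4], I[5,6]^3, I[6,6]. HN layers by μ_θ (6 steps, strictly decreasing):
  μ^(1)=60; μ^(2)=34; μ^(3)=55/2; μ^(4)=8; μ^(5)=-18; μ^(6)=-31

((0, 1, 0, 0, 0, 0); (0, 0, 0, 1, 0, 0); (0, 1, 1, 0, 0, 0); (2, 0, 0, 0, 0, 0); (0, 0, 0, 0, 0, 4); (0, 0, 0, 0, 3, 0))


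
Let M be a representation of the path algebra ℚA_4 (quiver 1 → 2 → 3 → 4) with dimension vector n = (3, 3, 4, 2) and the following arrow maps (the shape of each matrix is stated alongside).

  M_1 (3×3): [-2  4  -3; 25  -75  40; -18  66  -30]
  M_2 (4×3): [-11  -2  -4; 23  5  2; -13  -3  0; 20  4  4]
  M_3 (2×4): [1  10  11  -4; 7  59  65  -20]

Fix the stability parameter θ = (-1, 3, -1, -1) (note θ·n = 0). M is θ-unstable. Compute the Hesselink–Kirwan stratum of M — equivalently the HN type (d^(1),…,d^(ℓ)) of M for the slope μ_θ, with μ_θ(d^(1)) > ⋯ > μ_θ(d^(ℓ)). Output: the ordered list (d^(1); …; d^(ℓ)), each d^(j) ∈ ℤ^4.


Interval decomposition of M: I[1,1], I[1,4]^2, I[2,3], I[3,3].
HN type (ℓ=3): μ^(1)=1; μ^(2)=1/3; μ^(3)=-1

((0, 1, 1, 0); (0, 2, 2, 2); (3, 0, 1, 0))


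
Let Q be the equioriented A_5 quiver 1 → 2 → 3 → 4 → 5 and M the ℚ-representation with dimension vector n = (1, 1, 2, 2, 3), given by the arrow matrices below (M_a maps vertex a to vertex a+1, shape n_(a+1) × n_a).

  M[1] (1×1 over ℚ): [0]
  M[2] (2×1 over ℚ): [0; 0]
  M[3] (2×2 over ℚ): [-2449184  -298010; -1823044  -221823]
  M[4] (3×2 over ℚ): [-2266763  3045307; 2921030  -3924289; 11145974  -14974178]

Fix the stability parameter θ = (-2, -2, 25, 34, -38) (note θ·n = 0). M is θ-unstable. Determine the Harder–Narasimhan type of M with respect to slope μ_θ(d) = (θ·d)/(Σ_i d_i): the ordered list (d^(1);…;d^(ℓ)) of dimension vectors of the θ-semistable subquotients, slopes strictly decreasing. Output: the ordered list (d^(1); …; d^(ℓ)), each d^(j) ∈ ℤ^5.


Interval decomposition of M: I[1,1], I[2,2], I[3,5]^2, I[5,5].
HN type (ℓ=3): μ^(1)=7; μ^(2)=-2; μ^(3)=-38

((0, 0, 2, 2, 2); (1, 1, 0, 0, 0); (0, 0, 0, 0, 1))


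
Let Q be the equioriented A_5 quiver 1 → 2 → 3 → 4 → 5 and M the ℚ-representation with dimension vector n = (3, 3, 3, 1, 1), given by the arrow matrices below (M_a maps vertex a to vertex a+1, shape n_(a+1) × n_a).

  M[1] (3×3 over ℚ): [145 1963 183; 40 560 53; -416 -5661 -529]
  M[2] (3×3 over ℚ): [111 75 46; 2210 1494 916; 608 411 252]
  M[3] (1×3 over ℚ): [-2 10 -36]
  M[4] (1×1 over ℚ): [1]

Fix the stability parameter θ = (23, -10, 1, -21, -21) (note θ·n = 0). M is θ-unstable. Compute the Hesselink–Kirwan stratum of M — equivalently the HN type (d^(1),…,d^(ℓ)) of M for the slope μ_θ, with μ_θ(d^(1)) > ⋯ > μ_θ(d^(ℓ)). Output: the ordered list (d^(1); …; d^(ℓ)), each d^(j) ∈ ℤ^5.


Via rank(M_{q-1}∘⋯∘M_p): M ≅ I[1,2], I[1,3], I[1,5], I[3,3].
μ_θ-semistable layers: μ^(1)=13/2; μ^(2)=14/3; μ^(3)=1; μ^(4)=-28/5

((1, 1, 0, 0, 0); (1, 1, 1, 0, 0); (0, 0, 1, 0, 0); (1, 1, 1, 1, 1))


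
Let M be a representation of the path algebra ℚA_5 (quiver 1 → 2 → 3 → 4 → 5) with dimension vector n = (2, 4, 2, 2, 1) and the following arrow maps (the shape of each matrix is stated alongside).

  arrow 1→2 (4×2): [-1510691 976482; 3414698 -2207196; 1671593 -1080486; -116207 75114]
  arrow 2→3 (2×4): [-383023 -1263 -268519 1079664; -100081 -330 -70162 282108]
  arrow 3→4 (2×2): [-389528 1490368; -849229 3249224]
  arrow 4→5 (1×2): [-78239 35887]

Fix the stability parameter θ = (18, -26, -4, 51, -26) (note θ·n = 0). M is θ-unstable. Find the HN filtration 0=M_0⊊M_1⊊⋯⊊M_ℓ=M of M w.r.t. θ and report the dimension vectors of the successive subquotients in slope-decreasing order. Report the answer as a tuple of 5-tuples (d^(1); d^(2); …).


Via rank(M_{q-1}∘⋯∘M_p): M ≅ I[1,1], I[1,3], I[2,2]^2, I[2,5], I[4,4].
μ_θ-semistable layers: μ^(1)=51; μ^(2)=18; μ^(3)=25/2; μ^(4)=-4; μ^(5)=-26

((0, 0, 0, 1, 0); (1, 0, 0, 0, 0); (0, 0, 0, 1, 1); (1, 1, 2, 0, 0); (0, 3, 0, 0, 0))


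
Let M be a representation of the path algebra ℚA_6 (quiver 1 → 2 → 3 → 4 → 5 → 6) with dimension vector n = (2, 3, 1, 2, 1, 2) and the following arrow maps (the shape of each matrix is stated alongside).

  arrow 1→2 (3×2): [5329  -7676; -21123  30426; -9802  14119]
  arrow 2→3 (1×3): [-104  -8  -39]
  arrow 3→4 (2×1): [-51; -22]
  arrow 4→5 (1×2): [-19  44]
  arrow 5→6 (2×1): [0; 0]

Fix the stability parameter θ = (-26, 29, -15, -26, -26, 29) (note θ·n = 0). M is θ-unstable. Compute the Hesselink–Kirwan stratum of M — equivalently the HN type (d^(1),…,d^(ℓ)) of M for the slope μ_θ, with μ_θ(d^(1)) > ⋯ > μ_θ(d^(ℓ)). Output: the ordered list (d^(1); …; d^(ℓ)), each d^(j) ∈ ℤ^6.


Via rank(M_{q-1}∘⋯∘M_p): M ≅ I[1,2], I[1,5], I[2,2], I[4,4], I[6,6]^2.
μ_θ-semistable layers: μ^(1)=29; μ^(2)=-19/2; μ^(3)=-26

((0, 2, 0, 0, 0, 2); (0, 1, 1, 1, 1, 0); (2, 0, 0, 1, 0, 0))


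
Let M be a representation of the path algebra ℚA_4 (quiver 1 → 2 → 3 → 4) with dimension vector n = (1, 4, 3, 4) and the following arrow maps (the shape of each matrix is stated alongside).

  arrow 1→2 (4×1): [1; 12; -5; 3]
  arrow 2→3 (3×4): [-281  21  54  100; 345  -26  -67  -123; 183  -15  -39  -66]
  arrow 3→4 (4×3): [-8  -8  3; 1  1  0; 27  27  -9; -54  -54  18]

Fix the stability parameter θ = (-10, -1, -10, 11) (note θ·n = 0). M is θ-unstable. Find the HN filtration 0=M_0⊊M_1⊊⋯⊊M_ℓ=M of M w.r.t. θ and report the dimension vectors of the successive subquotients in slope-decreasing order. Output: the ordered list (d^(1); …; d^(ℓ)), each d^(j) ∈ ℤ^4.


Interval decomposition of M: I[1,3], I[2,2], I[2,4]^2, I[4,4]^2.
HN type (ℓ=4): μ^(1)=11; μ^(2)=-1; μ^(3)=-11/2; μ^(4)=-10

((0, 0, 0, 4); (0, 1, 0, 0); (0, 3, 3, 0); (1, 0, 0, 0))


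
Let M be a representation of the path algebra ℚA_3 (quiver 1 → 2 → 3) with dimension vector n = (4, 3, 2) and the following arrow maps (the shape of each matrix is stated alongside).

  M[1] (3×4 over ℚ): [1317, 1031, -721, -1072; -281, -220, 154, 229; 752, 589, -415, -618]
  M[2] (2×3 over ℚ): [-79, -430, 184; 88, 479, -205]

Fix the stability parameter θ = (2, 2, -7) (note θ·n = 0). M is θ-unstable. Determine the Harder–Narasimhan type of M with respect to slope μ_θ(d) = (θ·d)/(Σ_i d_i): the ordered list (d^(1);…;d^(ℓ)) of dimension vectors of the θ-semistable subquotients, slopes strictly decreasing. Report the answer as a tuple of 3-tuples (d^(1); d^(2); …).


Via rank(M_{q-1}∘⋯∘M_p): M ≅ I[1,1], I[1,2], I[1,3]^2.
μ_θ-semistable layers: μ^(1)=2; μ^(2)=-1

((2, 1, 0); (2, 2, 2))


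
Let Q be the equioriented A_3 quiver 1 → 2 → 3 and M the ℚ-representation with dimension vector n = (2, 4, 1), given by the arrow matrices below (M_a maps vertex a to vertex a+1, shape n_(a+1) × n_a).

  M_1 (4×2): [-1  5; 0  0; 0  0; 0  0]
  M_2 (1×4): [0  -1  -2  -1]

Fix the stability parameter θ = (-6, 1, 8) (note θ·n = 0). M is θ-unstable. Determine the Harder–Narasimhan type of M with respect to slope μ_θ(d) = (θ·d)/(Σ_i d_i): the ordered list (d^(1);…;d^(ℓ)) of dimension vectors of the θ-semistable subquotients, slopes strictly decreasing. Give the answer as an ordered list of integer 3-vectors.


Barcode: M ≅ I[1,1], I[1,2], I[2,2]^2, I[2,3]. HN layers by μ_θ (3 steps, strictly decreasing):
  μ^(1)=8; μ^(2)=1; μ^(3)=-6

((0, 0, 1); (0, 4, 0); (2, 0, 0))


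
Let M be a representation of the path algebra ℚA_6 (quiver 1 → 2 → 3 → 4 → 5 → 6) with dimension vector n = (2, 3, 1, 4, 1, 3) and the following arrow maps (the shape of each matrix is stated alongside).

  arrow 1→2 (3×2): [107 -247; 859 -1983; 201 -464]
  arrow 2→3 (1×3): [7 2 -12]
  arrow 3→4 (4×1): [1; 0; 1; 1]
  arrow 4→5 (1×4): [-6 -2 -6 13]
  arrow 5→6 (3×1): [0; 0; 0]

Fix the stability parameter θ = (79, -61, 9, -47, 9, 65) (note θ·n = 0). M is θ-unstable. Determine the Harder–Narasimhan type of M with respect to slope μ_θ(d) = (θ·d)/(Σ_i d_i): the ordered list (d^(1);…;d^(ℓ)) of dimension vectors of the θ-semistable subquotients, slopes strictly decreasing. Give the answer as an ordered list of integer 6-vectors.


Interval decomposition of M: I[1,2], I[1,5], I[2,2], I[4,4]^3, I[6,6]^3.
HN type (ℓ=5): μ^(1)=65; μ^(2)=9; μ^(3)=-5; μ^(4)=-47; μ^(5)=-61

((0, 0, 0, 0, 0, 3); (1, 1, 0, 0, 1, 0); (1, 1, 1, 1, 0, 0); (0, 0, 0, 3, 0, 0); (0, 1, 0, 0, 0, 0))


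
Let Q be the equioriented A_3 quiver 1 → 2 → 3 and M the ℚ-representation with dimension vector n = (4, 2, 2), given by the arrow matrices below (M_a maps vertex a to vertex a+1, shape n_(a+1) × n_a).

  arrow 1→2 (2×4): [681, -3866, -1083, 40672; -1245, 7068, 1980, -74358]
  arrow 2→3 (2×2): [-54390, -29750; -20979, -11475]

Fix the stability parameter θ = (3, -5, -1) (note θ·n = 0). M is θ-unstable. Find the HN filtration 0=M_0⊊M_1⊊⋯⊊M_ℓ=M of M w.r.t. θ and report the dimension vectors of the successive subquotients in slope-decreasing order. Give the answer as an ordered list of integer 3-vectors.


Interval decomposition of M: I[1,1]^2, I[1,2], I[1,3], I[3,3].
HN type (ℓ=2): μ^(1)=3; μ^(2)=-1

((2, 0, 0); (2, 2, 2))


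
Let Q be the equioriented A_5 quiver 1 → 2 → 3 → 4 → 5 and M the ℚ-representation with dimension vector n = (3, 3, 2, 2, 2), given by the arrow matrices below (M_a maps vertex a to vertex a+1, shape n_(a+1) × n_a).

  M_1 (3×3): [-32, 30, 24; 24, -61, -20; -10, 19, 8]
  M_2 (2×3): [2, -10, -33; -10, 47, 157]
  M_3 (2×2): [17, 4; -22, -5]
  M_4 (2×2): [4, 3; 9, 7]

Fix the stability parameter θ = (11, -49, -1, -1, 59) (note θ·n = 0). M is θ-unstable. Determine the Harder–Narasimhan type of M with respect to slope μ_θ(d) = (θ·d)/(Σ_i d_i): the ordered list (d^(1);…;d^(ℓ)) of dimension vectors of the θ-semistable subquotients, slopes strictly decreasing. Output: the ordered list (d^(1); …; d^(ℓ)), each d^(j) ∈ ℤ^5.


Barcode: M ≅ I[1,1], I[1,5]^2, I[2,2]. HN layers by μ_θ (5 steps, strictly decreasing):
  μ^(1)=59; μ^(2)=11; μ^(3)=-1; μ^(4)=-19; μ^(5)=-49

((0, 0, 0, 0, 2); (1, 0, 0, 0, 0); (0, 0, 2, 2, 0); (2, 2, 0, 0, 0); (0, 1, 0, 0, 0))


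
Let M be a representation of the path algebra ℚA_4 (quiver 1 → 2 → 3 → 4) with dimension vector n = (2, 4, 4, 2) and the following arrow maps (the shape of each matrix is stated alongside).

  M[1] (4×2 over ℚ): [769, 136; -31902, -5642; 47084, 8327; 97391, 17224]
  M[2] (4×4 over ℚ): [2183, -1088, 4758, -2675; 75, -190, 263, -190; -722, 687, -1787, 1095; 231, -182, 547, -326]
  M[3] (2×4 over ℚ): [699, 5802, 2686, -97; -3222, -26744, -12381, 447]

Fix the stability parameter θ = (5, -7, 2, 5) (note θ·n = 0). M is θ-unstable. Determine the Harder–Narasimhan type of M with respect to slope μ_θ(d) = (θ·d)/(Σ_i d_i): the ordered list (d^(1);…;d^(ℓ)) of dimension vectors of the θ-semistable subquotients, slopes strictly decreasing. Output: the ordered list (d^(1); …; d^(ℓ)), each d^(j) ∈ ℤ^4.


Interval decomposition of M: I[1,2], I[1,4], I[2,3], I[2,4], I[3,3].
HN type (ℓ=4): μ^(1)=5; μ^(2)=2; μ^(3)=-1; μ^(4)=-7

((0, 0, 0, 2); (0, 0, 4, 0); (2, 2, 0, 0); (0, 2, 0, 0))


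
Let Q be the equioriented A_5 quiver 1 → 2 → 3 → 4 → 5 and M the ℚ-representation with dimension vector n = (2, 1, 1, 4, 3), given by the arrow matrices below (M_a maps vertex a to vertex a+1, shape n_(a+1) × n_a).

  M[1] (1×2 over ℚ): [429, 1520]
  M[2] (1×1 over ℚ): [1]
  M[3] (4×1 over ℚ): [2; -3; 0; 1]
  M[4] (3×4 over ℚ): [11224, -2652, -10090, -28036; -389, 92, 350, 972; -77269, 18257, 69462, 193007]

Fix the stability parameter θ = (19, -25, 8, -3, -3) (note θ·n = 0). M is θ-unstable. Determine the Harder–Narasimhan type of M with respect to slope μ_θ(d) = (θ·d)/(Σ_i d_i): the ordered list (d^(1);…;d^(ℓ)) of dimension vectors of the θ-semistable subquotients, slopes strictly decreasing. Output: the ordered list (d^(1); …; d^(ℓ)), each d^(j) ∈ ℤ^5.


Interval decomposition of M: I[1,1], I[1,5], I[4,4], I[4,5]^2.
HN type (ℓ=3): μ^(1)=19; μ^(2)=2/3; μ^(3)=-3

((1, 0, 0, 0, 0); (0, 0, 1, 1, 1); (1, 1, 0, 3, 2))


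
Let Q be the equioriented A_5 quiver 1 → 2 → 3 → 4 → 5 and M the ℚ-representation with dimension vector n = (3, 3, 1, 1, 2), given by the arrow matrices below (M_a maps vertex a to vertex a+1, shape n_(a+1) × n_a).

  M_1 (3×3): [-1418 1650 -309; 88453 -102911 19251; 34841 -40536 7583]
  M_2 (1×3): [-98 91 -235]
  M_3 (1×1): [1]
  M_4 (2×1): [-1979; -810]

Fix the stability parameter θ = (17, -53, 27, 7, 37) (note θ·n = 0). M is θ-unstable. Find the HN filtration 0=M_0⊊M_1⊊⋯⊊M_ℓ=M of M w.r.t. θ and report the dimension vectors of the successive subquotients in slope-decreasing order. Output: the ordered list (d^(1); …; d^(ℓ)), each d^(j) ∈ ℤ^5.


Via rank(M_{q-1}∘⋯∘M_p): M ≅ I[1,2]^2, I[1,5], I[5,5].
μ_θ-semistable layers: μ^(1)=37; μ^(2)=17; μ^(3)=-18

((0, 0, 0, 0, 2); (0, 0, 1, 1, 0); (3, 3, 0, 0, 0))


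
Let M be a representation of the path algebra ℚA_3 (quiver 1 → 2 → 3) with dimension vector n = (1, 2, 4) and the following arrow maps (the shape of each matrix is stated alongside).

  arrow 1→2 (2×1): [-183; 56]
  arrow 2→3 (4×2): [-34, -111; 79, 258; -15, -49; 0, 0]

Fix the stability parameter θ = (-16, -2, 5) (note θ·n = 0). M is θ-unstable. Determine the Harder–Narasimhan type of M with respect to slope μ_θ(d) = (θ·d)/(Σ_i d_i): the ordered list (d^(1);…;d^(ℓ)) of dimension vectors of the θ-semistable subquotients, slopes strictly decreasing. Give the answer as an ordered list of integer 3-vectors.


Interval decomposition of M: I[1,3], I[2,3], I[3,3]^2.
HN type (ℓ=3): μ^(1)=5; μ^(2)=-2; μ^(3)=-16

((0, 0, 4); (0, 2, 0); (1, 0, 0))


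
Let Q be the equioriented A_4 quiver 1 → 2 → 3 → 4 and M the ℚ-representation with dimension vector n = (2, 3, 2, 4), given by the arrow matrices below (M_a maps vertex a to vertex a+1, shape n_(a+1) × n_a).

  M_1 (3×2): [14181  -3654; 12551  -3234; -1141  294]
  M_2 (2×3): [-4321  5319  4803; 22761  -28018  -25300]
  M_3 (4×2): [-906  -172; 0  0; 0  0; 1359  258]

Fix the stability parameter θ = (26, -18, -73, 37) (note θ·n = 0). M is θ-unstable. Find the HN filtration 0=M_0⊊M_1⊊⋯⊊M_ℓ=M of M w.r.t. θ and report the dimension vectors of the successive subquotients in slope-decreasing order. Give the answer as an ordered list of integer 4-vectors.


Interval decomposition of M: I[1,1], I[1,4], I[2,2], I[2,3], I[4,4]^3.
HN type (ℓ=5): μ^(1)=37; μ^(2)=26; μ^(3)=-18; μ^(4)=-65/3; μ^(5)=-91/2

((0, 0, 0, 4); (1, 0, 0, 0); (0, 1, 0, 0); (1, 1, 1, 0); (0, 1, 1, 0))


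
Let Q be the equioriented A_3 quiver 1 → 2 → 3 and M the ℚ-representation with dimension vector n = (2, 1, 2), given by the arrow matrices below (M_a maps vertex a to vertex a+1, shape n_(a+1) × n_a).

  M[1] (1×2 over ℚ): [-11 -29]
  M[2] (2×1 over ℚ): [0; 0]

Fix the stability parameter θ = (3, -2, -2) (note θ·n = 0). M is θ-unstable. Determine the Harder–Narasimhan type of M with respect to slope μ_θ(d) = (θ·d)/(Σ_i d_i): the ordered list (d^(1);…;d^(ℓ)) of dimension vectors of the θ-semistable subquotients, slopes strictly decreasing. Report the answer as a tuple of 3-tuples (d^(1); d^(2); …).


Interval decomposition of M: I[1,1], I[1,2], I[3,3]^2.
HN type (ℓ=3): μ^(1)=3; μ^(2)=1/2; μ^(3)=-2

((1, 0, 0); (1, 1, 0); (0, 0, 2))


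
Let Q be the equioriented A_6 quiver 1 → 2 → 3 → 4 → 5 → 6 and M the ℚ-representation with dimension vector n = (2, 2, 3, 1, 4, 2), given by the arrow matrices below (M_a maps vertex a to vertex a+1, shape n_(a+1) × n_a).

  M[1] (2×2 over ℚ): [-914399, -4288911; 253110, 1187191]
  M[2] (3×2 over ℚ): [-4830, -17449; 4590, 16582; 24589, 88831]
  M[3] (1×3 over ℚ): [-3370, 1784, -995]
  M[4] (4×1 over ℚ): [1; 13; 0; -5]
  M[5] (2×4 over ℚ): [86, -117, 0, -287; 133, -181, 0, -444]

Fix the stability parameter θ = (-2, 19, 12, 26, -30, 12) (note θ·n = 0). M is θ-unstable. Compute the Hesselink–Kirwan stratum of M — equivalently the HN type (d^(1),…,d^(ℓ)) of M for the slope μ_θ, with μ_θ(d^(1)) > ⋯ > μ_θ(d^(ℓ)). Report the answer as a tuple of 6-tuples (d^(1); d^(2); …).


Interval decomposition of M: I[1,3], I[1,5], I[3,3], I[5,5], I[5,6]^2.
HN type (ℓ=5): μ^(1)=31/2; μ^(2)=12; μ^(3)=27/4; μ^(4)=-2; μ^(5)=-30

((0, 1, 1, 0, 0, 0); (0, 0, 1, 0, 0, 2); (0, 1, 1, 1, 1, 0); (2, 0, 0, 0, 0, 0); (0, 0, 0, 0, 3, 0))


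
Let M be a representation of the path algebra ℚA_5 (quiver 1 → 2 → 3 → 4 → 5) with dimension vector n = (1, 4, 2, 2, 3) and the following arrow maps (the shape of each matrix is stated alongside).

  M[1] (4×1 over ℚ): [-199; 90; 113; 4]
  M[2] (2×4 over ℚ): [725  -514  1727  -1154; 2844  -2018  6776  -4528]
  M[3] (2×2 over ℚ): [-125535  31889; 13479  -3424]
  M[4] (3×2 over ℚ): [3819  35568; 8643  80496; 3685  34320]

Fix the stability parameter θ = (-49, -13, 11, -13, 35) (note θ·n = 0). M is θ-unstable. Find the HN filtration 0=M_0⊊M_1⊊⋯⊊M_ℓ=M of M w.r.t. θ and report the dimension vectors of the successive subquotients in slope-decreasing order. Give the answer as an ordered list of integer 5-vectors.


Via rank(M_{q-1}∘⋯∘M_p): M ≅ I[1,2], I[2,2], I[2,4], I[2,5], I[5,5]^2.
μ_θ-semistable layers: μ^(1)=35; μ^(2)=-1; μ^(3)=-13; μ^(4)=-49

((0, 0, 0, 0, 3); (0, 0, 2, 2, 0); (0, 4, 0, 0, 0); (1, 0, 0, 0, 0))


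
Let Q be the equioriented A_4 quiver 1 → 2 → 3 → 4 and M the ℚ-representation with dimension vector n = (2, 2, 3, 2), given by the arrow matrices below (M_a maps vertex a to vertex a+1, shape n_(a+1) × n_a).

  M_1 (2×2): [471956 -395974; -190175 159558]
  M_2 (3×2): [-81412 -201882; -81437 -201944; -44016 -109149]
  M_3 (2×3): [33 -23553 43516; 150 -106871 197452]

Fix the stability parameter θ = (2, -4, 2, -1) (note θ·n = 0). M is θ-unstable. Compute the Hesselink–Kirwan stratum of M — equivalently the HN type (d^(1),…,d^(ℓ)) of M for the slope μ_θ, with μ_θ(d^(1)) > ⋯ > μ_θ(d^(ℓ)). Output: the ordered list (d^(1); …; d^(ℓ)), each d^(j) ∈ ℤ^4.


Barcode: M ≅ I[1,4]^2, I[3,3]. HN layers by μ_θ (3 steps, strictly decreasing):
  μ^(1)=2; μ^(2)=1/2; μ^(3)=-1

((0, 0, 1, 0); (0, 0, 2, 2); (2, 2, 0, 0))


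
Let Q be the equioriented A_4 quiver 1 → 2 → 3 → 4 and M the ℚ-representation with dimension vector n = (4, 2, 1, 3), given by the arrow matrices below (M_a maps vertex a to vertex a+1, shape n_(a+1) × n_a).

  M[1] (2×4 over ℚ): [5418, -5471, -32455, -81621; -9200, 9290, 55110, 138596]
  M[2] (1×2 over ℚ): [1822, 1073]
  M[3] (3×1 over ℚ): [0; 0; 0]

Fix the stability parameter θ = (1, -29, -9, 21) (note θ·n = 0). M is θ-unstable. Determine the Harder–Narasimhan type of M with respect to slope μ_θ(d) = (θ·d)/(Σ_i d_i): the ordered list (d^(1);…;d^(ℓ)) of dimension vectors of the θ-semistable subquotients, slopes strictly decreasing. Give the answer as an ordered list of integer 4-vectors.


Interval decomposition of M: I[1,1]^2, I[1,2], I[1,3], I[4,4]^3.
HN type (ℓ=4): μ^(1)=21; μ^(2)=1; μ^(3)=-9; μ^(4)=-14

((0, 0, 0, 3); (2, 0, 0, 0); (0, 0, 1, 0); (2, 2, 0, 0))


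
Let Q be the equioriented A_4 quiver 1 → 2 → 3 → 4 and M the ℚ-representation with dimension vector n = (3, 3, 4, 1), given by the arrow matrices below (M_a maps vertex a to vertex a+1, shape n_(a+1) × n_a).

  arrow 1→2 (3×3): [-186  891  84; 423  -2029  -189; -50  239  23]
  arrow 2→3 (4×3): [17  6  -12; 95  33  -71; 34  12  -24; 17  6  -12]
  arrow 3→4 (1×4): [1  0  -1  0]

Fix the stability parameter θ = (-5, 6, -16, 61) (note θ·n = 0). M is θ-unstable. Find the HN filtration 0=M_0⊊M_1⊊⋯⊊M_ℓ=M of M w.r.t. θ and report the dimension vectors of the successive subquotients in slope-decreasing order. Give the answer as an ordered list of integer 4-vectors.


Via rank(M_{q-1}∘⋯∘M_p): M ≅ I[1,2], I[1,3], I[1,4], I[3,3]^2.
μ_θ-semistable layers: μ^(1)=61; μ^(2)=6; μ^(3)=-5; μ^(4)=-16

((0, 0, 0, 1); (0, 1, 0, 0); (3, 2, 2, 0); (0, 0, 2, 0))
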